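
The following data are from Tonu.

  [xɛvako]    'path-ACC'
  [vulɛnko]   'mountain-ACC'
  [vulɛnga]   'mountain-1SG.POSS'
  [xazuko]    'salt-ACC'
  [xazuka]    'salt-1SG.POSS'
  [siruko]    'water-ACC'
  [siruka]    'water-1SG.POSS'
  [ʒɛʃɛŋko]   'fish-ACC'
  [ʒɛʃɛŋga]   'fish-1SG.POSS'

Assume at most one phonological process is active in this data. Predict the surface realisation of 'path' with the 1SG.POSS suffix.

[xɛvaka]

The 1SG.POSS suffix surfaces as [-ga] and [-ka], depending on the final segment of the stem.
The ACC suffix, which begins with [k], is invariant after every stem; so [k] is not altered by any rule here.
So the underlying form is /-ga/, and voiced stops become voiceless after a vowel.
After 'path', which ends in a vowel, the suffix surfaces as [-ka], giving [xɛvaka].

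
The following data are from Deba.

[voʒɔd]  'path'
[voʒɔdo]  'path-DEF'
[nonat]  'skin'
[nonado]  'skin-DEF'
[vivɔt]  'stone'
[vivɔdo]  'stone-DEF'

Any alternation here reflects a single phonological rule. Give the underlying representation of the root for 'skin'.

/nonat/

The root 'skin' surfaces as [nonat] and [nonado], with a stem-final [t] ~ [d] alternation.
But 'path' keeps [d] in both environments ([voʒɔd], [voʒɔdo]), so there is no rule changing /d/ to [t] in isolation.
So /t/ is underlying, and a rule of intervocalic voicing — voiceless stops become voiced between vowels — gives [d].
The underlying form of 'skin' is therefore /nonat/.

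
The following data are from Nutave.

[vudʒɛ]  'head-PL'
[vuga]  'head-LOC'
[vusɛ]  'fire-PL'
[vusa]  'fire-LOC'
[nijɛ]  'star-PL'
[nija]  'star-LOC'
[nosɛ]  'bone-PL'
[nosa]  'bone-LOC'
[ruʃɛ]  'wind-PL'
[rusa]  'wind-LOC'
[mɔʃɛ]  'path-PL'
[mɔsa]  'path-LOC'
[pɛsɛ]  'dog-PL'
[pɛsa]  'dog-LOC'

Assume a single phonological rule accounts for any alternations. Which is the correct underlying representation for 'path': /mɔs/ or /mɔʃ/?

In [mɔʃɛ] and [mɔsa] the final segment of 'path' alternates: [ʃ] ~ [s].
Compare 'dog', with invariant [s] in [pɛsɛ] and [pɛsa]: an analysis with underlying /s/ and a rule producing [ʃ] before the PL suffix would wrongly predict alternation here too.
The alternation reflects depalatalization: palato-alveolar /dʒ/ and /ʃ/ become [g] and [s] when no front vowel follows. /ʃ/ is underlying.

/mɔʃ/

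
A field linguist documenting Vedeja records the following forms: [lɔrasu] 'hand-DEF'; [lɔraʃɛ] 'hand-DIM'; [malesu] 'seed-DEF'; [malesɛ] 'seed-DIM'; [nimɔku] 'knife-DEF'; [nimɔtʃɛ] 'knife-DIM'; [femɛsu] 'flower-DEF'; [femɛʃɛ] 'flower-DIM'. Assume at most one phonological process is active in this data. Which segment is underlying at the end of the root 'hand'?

/ʃ/

'hand' shows [s] ~ [ʃ] at the end of the stem ([lɔrasu] vs [lɔraʃɛ]).
But 'seed' keeps [s] in both environments ([malesu], [malesɛ]), so there is no rule changing /s/ to [ʃ] before the DIM suffix.
So /ʃ/ is underlying, and a rule of depalatalization — palato-alveolar /tʃ/ and /ʃ/ become [k] and [s] when no front vowel follows — gives [s].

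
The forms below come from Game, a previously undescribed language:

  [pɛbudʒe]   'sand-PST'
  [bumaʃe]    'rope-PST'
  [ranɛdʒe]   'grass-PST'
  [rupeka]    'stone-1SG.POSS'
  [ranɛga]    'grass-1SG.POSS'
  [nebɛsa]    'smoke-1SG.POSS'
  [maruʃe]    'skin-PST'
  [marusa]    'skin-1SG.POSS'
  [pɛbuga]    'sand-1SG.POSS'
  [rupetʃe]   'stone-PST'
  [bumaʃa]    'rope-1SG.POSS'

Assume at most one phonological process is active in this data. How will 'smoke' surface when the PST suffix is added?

The stem for 'skin' ends in [s] in [marusa] but [ʃ] in [maruʃe].
But 'rope' keeps [ʃ] in both environments ([bumaʃa], [bumaʃe]), so there is no rule changing /ʃ/ to [s] before the 1SG.POSS suffix.
So /s/ is underlying, and a rule of palatalization before a front vowel — /k/, /g/ and /s/ become palato-alveolar [tʃ], [dʒ] and [ʃ] before a front vowel — gives [ʃ].
The one attested form of 'smoke', [nebɛsa], shows underlying /nebɛs/. Applying the same rule before a front vowel gives [nebɛʃe].

[nebɛʃe]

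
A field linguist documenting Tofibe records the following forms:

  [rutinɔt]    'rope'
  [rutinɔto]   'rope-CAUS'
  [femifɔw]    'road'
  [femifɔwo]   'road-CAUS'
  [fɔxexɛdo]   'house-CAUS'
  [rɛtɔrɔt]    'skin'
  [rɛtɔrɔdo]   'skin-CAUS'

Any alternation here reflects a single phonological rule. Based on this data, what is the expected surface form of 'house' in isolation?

'skin' shows [t] ~ [d] at the end of the stem ([rɛtɔrɔt] vs [rɛtɔrɔdo]).
But 'rope' keeps [t] in both environments ([rutinɔt], [rutinɔto]), so there is no rule changing /t/ to [d] before the CAUS suffix.
So /d/ is underlying, and a rule of word-final obstruent devoicing — voiced obstruents become voiceless word-finally — gives [t].
From [fɔxexɛdo] the stem 'house' is /fɔxexɛd/; word-finally this yields [fɔxexɛt].

[fɔxexɛt]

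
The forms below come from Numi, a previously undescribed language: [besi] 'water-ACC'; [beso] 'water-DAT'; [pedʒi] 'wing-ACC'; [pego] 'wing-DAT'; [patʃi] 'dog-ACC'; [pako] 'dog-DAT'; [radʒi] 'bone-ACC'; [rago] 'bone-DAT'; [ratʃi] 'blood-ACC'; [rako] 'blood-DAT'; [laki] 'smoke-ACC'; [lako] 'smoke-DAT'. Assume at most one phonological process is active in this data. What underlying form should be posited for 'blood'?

The stem for 'blood' ends in [tʃ] in [ratʃi] but [k] in [rako].
But 'smoke' keeps [k] in both environments ([laki], [lako]), so there is no rule changing /k/ to [tʃ] before the ACC suffix.
The underlying segment must be /tʃ/; palato-alveolar /tʃ/ and /dʒ/ become [k] and [g] when no front vowel follows, yielding [k] there.

/ratʃ/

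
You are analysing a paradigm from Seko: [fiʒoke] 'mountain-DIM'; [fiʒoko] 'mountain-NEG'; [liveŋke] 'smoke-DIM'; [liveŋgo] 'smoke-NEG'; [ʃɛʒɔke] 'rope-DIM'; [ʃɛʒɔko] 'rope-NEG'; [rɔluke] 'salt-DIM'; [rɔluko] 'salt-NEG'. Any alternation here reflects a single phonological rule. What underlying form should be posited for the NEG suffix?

/-go/

The NEG suffix surfaces as [-go] and [-ko], depending on the final segment of the stem.
The DIM suffix, which begins with [k], is invariant after every stem; so [k] is not altered by any rule here.
The NEG suffix is therefore /-go/ underlyingly, with post-vocalic devoicing: voiced stops become voiceless after a vowel.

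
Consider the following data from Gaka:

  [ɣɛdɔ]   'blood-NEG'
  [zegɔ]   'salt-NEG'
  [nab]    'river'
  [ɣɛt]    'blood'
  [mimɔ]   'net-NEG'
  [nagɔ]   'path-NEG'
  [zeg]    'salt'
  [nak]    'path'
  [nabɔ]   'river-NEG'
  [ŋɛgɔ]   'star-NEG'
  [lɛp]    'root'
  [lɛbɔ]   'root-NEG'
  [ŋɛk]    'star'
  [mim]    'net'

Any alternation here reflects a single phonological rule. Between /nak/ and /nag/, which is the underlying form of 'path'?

/nak/

'path' shows [g] ~ [k] at the end of the stem ([nagɔ] vs [nak]).
Compare 'salt', with invariant [g] in [zegɔ] and [zeg]: an analysis with underlying /g/ and a rule producing [k] in isolation would wrongly predict alternation here too.
Therefore /k/ is basic and [g] is derived by intervocalic voicing (voiceless stops become voiced between vowels).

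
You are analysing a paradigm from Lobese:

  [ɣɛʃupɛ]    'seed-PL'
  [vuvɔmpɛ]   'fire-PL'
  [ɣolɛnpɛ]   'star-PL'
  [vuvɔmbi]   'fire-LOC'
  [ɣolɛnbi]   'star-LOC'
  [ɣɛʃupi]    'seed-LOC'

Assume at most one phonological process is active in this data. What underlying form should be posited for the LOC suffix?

/-bi/

The LOC morpheme has two allomorphs, [-bi] and [-pi].
The PL suffix, which begins with [p], is invariant after every stem; so [p] is not altered by any rule here.
The LOC suffix is therefore /-bi/ underlyingly, with post-vocalic devoicing: voiced stops become voiceless after a vowel.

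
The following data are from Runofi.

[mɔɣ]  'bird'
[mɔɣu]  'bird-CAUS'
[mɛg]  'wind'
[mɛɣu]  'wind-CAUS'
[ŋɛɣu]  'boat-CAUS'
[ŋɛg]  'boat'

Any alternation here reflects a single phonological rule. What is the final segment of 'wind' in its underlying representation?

/g/

The root 'wind' surfaces as [mɛɣu] and [mɛg], with a stem-final [ɣ] ~ [g] alternation.
But 'bird' keeps [ɣ] in both environments ([mɔɣu], [mɔɣ]), so there is no rule changing /ɣ/ to [g] in isolation.
Therefore /g/ is basic and [ɣ] is derived by intervocalic spirantization (voiced stops become fricatives between vowels).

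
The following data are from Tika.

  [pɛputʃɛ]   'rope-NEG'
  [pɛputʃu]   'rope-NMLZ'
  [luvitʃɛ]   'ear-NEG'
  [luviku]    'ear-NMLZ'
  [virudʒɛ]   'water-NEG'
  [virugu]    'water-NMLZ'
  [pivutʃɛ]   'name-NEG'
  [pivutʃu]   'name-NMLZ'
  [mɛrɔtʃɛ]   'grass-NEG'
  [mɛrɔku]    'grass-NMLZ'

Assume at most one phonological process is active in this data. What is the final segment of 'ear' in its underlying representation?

/k/

The stem for 'ear' ends in [tʃ] in [luvitʃɛ] but [k] in [luviku].
If /tʃ/ were underlying and a rule turned it into [k] before the NMLZ suffix, 'name' would also alternate; but it has [tʃ] in both [pivutʃɛ] and [pivutʃu].
The underlying segment must be /k/; /k/ and /g/ become palato-alveolar [tʃ] and [dʒ] before a front vowel, yielding [tʃ] there.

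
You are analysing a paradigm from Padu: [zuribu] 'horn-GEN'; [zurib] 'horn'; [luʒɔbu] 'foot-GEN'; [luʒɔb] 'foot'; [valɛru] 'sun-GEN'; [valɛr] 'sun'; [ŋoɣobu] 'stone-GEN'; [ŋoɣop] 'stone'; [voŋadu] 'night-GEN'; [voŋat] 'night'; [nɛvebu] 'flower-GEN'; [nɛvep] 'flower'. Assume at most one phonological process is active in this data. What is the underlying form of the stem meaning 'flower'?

'flower' shows [b] ~ [p] at the end of the stem ([nɛvebu] vs [nɛvep]).
If /b/ were underlying and a rule turned it into [p] in isolation, 'foot' would also alternate; but it has [b] in both [luʒɔbu] and [luʒɔb].
Therefore /p/ is basic and [b] is derived by intervocalic voicing (voiceless stops become voiced between vowels).
Hence 'flower' is /nɛvep/ underlyingly.

/nɛvep/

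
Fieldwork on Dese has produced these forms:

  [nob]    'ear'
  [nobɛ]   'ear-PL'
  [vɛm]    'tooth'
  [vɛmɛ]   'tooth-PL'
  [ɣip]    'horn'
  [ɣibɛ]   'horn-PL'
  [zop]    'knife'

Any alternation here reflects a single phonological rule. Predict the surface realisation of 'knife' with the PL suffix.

The root 'horn' surfaces as [ɣip] and [ɣibɛ], with a stem-final [p] ~ [b] alternation.
If /b/ were underlying and a rule turned it into [p] in isolation, 'ear' would also alternate; but it has [b] in both [nob] and [nobɛ].
Therefore /p/ is basic and [b] is derived by intervocalic voicing (voiceless stops become voiced between vowels).
The one attested form of 'knife', [zop], shows underlying /zop/. Applying the same rule between vowels gives [zobɛ].

[zobɛ]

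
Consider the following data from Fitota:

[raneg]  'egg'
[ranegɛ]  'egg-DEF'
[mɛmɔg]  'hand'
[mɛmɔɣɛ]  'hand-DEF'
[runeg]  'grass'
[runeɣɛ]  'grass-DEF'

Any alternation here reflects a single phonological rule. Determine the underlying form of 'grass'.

'grass' shows [g] ~ [ɣ] at the end of the stem ([runeg] vs [runeɣɛ]).
The stem 'egg' ([raneg], [ranegɛ]) shows [g] unchanged in both environments, so [g] cannot be basic with [ɣ] derived before the DEF suffix.
Therefore /ɣ/ is basic and [g] is derived by word-final hardening (voiced fricatives become stops word-finally).

/runeɣ/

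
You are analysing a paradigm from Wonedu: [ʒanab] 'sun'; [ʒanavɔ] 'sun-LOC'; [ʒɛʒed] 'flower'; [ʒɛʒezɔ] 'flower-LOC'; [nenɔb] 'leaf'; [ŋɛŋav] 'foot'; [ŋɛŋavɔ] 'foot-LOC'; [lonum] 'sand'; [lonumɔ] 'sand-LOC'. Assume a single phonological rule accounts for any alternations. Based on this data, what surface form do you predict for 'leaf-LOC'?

The root 'sun' surfaces as [ʒanab] and [ʒanavɔ], with a stem-final [b] ~ [v] alternation.
If /v/ were underlying and a rule turned it into [b] in isolation, 'foot' would also alternate; but it has [v] in both [ŋɛŋav] and [ŋɛŋavɔ].
The alternation reflects intervocalic spirantization: voiced stops become fricatives between vowels. /b/ is underlying.
From [nenɔb] the stem 'leaf' is /nenɔb/; between vowels this yields [nenɔvɔ].

[nenɔvɔ]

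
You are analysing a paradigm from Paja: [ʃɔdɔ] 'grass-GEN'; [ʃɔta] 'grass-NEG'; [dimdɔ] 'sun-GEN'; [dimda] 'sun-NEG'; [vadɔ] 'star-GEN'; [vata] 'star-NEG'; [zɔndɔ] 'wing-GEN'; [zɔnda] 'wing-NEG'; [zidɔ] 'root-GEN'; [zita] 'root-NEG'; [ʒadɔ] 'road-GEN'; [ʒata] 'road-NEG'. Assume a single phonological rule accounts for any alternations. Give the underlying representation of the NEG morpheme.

The NEG morpheme has two allomorphs, [-da] and [-ta].
The GEN suffix, which begins with [d], is invariant after every stem; so [d] is not altered by any rule here.
The NEG suffix is therefore /-ta/ underlyingly, with post-nasal voicing: voiceless stops become voiced after a nasal.

/-ta/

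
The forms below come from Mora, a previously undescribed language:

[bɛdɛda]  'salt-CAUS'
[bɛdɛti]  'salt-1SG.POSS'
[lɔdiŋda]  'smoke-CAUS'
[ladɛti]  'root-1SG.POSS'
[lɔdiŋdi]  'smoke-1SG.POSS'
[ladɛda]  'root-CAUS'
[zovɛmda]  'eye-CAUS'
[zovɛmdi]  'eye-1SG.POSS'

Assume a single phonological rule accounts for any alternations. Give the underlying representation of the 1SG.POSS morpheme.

The 1SG.POSS morpheme has two allomorphs, [-di] and [-ti].
The CAUS suffix, which begins with [d], is invariant after every stem; so [d] is not altered by any rule here.
So the underlying form is /-ti/, and voiceless stops become voiced after a nasal.

/-ti/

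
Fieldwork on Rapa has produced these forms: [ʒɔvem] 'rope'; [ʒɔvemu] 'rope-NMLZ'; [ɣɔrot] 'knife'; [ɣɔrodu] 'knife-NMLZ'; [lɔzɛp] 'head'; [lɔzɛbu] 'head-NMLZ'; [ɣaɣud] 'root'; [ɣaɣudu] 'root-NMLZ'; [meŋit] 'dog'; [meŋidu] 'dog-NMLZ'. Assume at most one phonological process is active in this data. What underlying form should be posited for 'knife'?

The stem for 'knife' ends in [t] in [ɣɔrot] but [d] in [ɣɔrodu].
If /d/ were underlying and a rule turned it into [t] in isolation, 'root' would also alternate; but it has [d] in both [ɣaɣud] and [ɣaɣudu].
So /t/ is underlying, and a rule of intervocalic voicing — voiceless stops become voiced between vowels — gives [d].

/ɣɔrot/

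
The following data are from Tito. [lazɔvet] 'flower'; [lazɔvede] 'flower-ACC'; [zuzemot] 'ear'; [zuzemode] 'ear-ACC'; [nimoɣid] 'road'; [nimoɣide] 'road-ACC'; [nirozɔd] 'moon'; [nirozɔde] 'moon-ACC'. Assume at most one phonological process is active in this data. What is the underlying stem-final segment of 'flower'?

/t/

The stem for 'flower' ends in [t] in [lazɔvet] but [d] in [lazɔvede].
The stem 'moon' ([nirozɔd], [nirozɔde]) shows [d] unchanged in both environments, so [d] cannot be basic with [t] derived in isolation.
The alternation reflects intervocalic voicing: voiceless stops become voiced between vowels. /t/ is underlying.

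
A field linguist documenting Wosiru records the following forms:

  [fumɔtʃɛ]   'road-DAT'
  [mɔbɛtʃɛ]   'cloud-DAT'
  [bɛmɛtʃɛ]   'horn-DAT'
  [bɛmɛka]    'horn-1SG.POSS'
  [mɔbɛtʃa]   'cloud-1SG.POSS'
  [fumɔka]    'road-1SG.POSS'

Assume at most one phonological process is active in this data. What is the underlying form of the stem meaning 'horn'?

'horn' shows [k] ~ [tʃ] at the end of the stem ([bɛmɛka] vs [bɛmɛtʃɛ]).
If /tʃ/ were underlying and a rule turned it into [k] before the 1SG.POSS suffix, 'cloud' would also alternate; but it has [tʃ] in both [mɔbɛtʃa] and [mɔbɛtʃɛ].
The underlying segment must be /k/; /k/ becomes palato-alveolar [tʃ] before a front vowel, yielding [tʃ] there.
The underlying form of 'horn' is therefore /bɛmɛk/.

/bɛmɛk/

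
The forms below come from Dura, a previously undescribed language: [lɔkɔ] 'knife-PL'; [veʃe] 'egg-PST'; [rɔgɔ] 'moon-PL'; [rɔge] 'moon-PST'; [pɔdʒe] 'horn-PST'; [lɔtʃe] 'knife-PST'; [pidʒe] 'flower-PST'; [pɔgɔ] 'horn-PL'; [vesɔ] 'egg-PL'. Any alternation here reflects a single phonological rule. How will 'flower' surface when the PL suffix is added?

[pigɔ]

The root 'horn' surfaces as [pɔdʒe] and [pɔgɔ], with a stem-final [dʒ] ~ [g] alternation.
The stem 'moon' ([rɔge], [rɔgɔ]) shows [g] unchanged in both environments, so [g] cannot be basic with [dʒ] derived before the PST suffix.
The underlying segment must be /dʒ/; palato-alveolar /tʃ/, /dʒ/ and /ʃ/ become [k], [g] and [s] when no front vowel follows, yielding [g] there.
The one attested form of 'flower', [pidʒe], shows underlying /pidʒ/. Applying the same rule when no front vowel follows gives [pigɔ].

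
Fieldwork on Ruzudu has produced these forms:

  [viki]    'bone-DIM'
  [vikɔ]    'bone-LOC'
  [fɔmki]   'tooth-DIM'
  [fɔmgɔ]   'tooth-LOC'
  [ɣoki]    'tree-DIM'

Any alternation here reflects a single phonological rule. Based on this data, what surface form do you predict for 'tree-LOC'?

The LOC morpheme has two allomorphs, [-gɔ] and [-kɔ].
By contrast the DIM suffix keeps its initial [k] throughout — that segment must be underlying.
The LOC suffix is therefore /-gɔ/ underlyingly, with post-vocalic devoicing: voiced stops become voiceless after a vowel.
After 'tree', which ends in a vowel, the suffix surfaces as [-kɔ], giving [ɣokɔ].

[ɣokɔ]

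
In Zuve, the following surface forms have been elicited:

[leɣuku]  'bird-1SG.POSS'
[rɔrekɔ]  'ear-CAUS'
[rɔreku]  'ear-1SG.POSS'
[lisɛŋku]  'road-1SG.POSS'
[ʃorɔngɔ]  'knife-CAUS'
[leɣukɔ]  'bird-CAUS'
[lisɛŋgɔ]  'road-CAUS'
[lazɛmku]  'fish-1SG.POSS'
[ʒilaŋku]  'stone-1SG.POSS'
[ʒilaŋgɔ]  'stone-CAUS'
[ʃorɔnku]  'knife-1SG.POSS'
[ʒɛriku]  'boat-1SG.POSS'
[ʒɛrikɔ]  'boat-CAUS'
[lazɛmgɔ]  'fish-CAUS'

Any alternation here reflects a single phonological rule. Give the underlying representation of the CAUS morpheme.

/-gɔ/

The CAUS morpheme has two allomorphs, [-gɔ] and [-kɔ].
The 1SG.POSS suffix, which begins with [k], is invariant after every stem; so [k] is not altered by any rule here.
So the underlying form is /-gɔ/, and voiced stops become voiceless after a vowel.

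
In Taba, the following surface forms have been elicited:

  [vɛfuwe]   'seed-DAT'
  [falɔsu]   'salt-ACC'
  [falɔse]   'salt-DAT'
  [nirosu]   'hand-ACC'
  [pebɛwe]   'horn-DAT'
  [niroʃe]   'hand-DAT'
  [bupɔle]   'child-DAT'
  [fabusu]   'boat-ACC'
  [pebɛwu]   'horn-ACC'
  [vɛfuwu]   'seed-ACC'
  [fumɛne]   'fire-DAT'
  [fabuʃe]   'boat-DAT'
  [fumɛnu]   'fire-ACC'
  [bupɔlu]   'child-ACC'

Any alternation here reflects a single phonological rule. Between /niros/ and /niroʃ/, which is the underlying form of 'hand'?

'hand' shows [s] ~ [ʃ] at the end of the stem ([nirosu] vs [niroʃe]).
But 'salt' keeps [s] in both environments ([falɔsu], [falɔse]), so there is no rule changing /s/ to [ʃ] before the DAT suffix.
The underlying segment must be /ʃ/; palato-alveolar /ʃ/ becomes [s] when no front vowel follows, yielding [s] there.

/niroʃ/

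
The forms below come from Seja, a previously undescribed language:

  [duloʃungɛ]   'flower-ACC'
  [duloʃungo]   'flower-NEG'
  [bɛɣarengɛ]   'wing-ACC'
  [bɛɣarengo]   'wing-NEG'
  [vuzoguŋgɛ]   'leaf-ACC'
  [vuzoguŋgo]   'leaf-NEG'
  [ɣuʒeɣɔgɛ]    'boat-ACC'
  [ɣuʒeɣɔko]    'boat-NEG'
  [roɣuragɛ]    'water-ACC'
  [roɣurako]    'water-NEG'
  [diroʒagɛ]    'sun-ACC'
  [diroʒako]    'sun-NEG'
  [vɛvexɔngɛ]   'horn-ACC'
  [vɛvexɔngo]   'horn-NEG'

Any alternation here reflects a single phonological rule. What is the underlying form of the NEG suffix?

The NEG morpheme has two allomorphs, [-go] and [-ko].
The ACC suffix, which begins with [g], is invariant after every stem; so [g] is not altered by any rule here.
The NEG suffix is therefore /-ko/ underlyingly, with post-nasal voicing: voiceless stops become voiced after a nasal.

/-ko/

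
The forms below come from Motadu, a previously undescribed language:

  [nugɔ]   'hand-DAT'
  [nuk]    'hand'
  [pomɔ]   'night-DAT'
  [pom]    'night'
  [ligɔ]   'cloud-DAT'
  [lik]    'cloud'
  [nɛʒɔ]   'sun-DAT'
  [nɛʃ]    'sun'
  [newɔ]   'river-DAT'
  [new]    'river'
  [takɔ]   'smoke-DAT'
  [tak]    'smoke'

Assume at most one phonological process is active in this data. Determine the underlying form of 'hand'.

/nug/

In [nugɔ] and [nuk] the final segment of 'hand' alternates: [g] ~ [k].
If /k/ were underlying and a rule turned it into [g] before the DAT suffix, 'smoke' would also alternate; but it has [k] in both [takɔ] and [tak].
The underlying segment must be /g/; voiced obstruents become voiceless word-finally, yielding [k] there.
So 'hand' = /nug/.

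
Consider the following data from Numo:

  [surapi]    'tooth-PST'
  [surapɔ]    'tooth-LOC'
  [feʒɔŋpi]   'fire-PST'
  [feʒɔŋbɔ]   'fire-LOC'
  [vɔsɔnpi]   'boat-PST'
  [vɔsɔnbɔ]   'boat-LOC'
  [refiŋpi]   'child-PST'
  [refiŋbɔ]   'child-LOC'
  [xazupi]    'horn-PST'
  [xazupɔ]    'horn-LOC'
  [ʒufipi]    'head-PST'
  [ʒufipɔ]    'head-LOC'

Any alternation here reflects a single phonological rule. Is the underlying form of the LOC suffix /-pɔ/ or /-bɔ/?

/-bɔ/

The LOC morpheme has two allomorphs, [-bɔ] and [-pɔ].
By contrast the PST suffix keeps its initial [p] throughout — that segment must be underlying.
So the underlying form is /-bɔ/, and voiced stops become voiceless after a vowel.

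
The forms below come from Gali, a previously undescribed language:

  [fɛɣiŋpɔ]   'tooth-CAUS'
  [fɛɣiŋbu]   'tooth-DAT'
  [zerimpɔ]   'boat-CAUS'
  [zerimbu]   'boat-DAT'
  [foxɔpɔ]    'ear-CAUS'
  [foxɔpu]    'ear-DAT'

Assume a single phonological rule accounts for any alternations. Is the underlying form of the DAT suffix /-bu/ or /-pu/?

/-bu/

The DAT morpheme has two allomorphs, [-bu] and [-pu].
The CAUS suffix, which begins with [p], is invariant after every stem; so [p] is not altered by any rule here.
The DAT suffix is therefore /-bu/ underlyingly, with post-vocalic devoicing: voiced stops become voiceless after a vowel.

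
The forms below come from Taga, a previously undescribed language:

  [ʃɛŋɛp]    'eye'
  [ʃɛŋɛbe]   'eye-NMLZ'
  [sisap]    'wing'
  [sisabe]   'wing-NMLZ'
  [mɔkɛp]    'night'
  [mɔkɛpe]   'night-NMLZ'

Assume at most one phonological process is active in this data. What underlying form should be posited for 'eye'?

/ʃɛŋɛb/

In [ʃɛŋɛp] and [ʃɛŋɛbe] the final segment of 'eye' alternates: [p] ~ [b].
But 'night' keeps [p] in both environments ([mɔkɛp], [mɔkɛpe]), so there is no rule changing /p/ to [b] before the NMLZ suffix.
The underlying segment must be /b/; voiced obstruents become voiceless word-finally, yielding [p] there.
Hence 'eye' is /ʃɛŋɛb/ underlyingly.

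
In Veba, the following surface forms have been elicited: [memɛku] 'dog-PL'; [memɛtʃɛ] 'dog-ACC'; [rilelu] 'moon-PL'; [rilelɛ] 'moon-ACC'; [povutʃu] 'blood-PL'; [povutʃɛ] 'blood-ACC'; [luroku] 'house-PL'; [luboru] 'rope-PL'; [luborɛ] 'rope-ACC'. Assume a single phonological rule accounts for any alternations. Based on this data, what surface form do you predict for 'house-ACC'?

The root 'dog' surfaces as [memɛku] and [memɛtʃɛ], with a stem-final [k] ~ [tʃ] alternation.
Compare 'blood', with invariant [tʃ] in [povutʃu] and [povutʃɛ]: an analysis with underlying /tʃ/ and a rule producing [k] before the PL suffix would wrongly predict alternation here too.
So /k/ is underlying, and a rule of palatalization before a front vowel — /k/ becomes palato-alveolar [tʃ] before a front vowel — gives [tʃ].
From [luroku] the stem 'house' is /lurok/; before a front vowel this yields [lurotʃɛ].

[lurotʃɛ]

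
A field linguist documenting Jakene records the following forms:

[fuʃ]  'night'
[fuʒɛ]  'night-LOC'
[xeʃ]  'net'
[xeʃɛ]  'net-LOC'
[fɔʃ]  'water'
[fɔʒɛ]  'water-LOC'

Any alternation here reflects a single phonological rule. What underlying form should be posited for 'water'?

In [fɔʃ] and [fɔʒɛ] the final segment of 'water' alternates: [ʃ] ~ [ʒ].
If /ʃ/ were underlying and a rule turned it into [ʒ] before the LOC suffix, 'net' would also alternate; but it has [ʃ] in both [xeʃ] and [xeʃɛ].
So /ʒ/ is underlying, and a rule of word-final obstruent devoicing — voiced obstruents become voiceless word-finally — gives [ʃ].

/fɔʒ/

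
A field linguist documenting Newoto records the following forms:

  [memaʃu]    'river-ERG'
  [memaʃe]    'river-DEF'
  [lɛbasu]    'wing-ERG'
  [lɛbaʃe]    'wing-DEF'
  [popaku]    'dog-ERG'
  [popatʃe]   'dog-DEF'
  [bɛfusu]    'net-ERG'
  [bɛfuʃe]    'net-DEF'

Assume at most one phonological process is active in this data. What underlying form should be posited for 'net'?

The stem for 'net' ends in [s] in [bɛfusu] but [ʃ] in [bɛfuʃe].
The stem 'river' ([memaʃu], [memaʃe]) shows [ʃ] unchanged in both environments, so [ʃ] cannot be basic with [s] derived before the ERG suffix.
The underlying segment must be /s/; /k/ and /s/ become palato-alveolar [tʃ] and [ʃ] before a front vowel, yielding [ʃ] there.
So 'net' = /bɛfus/.

/bɛfus/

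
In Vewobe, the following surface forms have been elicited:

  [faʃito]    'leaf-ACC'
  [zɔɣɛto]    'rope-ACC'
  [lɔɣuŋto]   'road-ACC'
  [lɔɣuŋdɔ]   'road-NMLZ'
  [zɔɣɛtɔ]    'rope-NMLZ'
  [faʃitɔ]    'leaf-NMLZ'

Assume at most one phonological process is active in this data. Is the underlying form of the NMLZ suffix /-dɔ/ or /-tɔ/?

The NMLZ suffix surfaces as [-dɔ] and [-tɔ], depending on the final segment of the stem.
By contrast the ACC suffix keeps its initial [t] throughout — that segment must be underlying.
The NMLZ suffix is therefore /-dɔ/ underlyingly, with post-vocalic devoicing: voiced stops become voiceless after a vowel.

/-dɔ/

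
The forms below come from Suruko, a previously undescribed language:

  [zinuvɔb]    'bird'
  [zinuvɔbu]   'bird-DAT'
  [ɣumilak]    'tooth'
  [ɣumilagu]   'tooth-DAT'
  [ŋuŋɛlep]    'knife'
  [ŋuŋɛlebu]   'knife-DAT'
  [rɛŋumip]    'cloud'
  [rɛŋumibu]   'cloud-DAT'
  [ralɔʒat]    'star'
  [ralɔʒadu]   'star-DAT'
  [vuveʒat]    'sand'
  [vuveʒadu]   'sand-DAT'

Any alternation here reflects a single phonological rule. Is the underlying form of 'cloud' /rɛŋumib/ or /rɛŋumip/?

/rɛŋumip/

The root 'cloud' surfaces as [rɛŋumip] and [rɛŋumibu], with a stem-final [p] ~ [b] alternation.
Compare 'bird', with invariant [b] in [zinuvɔb] and [zinuvɔbu]: an analysis with underlying /b/ and a rule producing [p] in isolation would wrongly predict alternation here too.
Therefore /p/ is basic and [b] is derived by intervocalic voicing (voiceless stops become voiced between vowels).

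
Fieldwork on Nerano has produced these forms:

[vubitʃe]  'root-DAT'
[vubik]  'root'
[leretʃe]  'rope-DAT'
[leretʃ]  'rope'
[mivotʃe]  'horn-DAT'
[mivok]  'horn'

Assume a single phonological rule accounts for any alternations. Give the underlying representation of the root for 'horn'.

'horn' shows [tʃ] ~ [k] at the end of the stem ([mivotʃe] vs [mivok]).
But 'rope' keeps [tʃ] in both environments ([leretʃe], [leretʃ]), so there is no rule changing /tʃ/ to [k] in isolation.
So /k/ is underlying, and a rule of palatalization before a front vowel — /k/ becomes palato-alveolar [tʃ] before a front vowel — gives [tʃ].
The underlying form of 'horn' is therefore /mivok/.

/mivok/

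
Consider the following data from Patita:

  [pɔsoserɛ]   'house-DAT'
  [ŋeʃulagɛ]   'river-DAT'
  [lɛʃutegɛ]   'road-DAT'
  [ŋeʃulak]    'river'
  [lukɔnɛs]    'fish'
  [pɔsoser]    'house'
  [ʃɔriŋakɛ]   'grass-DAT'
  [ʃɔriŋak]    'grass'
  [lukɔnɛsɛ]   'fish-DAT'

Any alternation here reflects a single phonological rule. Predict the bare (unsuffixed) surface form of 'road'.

The stem for 'river' ends in [g] in [ŋeʃulagɛ] but [k] in [ŋeʃulak].
Compare 'grass', with invariant [k] in [ʃɔriŋakɛ] and [ʃɔriŋak]: an analysis with underlying /k/ and a rule producing [g] before the DAT suffix would wrongly predict alternation here too.
The underlying segment must be /g/; voiced obstruents become voiceless word-finally, yielding [k] there.
From [lɛʃutegɛ] the stem 'road' is /lɛʃuteg/; word-finally this yields [lɛʃutek].

[lɛʃutek]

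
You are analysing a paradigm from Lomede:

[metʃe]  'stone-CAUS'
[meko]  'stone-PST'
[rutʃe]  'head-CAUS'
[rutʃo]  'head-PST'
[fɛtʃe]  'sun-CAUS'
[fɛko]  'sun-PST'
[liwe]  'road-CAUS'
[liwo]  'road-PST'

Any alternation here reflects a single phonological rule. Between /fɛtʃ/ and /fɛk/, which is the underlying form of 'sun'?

'sun' shows [tʃ] ~ [k] at the end of the stem ([fɛtʃe] vs [fɛko]).
The stem 'head' ([rutʃe], [rutʃo]) shows [tʃ] unchanged in both environments, so [tʃ] cannot be basic with [k] derived before the PST suffix.
The alternation reflects palatalization before a front vowel: /k/ becomes palato-alveolar [tʃ] before a front vowel. /k/ is underlying.

/fɛk/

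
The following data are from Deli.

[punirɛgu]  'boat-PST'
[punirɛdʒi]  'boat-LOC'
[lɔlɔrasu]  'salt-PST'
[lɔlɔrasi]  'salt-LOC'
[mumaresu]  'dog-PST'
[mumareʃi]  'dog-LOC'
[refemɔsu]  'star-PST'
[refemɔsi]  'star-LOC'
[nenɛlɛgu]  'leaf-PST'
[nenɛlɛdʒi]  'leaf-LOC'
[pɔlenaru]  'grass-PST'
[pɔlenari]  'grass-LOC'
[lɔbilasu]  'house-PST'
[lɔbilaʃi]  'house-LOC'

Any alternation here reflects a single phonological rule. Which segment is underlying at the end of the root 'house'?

The stem for 'house' ends in [s] in [lɔbilasu] but [ʃ] in [lɔbilaʃi].
Compare 'salt', with invariant [s] in [lɔlɔrasu] and [lɔlɔrasi]: an analysis with underlying /s/ and a rule producing [ʃ] before the LOC suffix would wrongly predict alternation here too.
Therefore /ʃ/ is basic and [s] is derived by depalatalization (palato-alveolar /dʒ/ and /ʃ/ become [g] and [s] when no front vowel follows).

/ʃ/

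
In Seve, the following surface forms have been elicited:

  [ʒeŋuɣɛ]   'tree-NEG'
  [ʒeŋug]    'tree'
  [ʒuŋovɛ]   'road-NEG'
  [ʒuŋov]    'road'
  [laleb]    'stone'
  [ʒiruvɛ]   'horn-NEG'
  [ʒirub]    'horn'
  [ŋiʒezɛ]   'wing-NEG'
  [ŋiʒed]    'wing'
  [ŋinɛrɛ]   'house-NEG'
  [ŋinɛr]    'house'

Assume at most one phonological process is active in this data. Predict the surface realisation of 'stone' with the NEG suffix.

The stem for 'horn' ends in [v] in [ʒiruvɛ] but [b] in [ʒirub].
The stem 'road' ([ʒuŋovɛ], [ʒuŋov]) shows [v] unchanged in both environments, so [v] cannot be basic with [b] derived in isolation.
The underlying segment must be /b/; voiced stops become fricatives between vowels, yielding [v] there.
The one attested form of 'stone', [laleb], shows underlying /laleb/. Applying the same rule between vowels gives [lalevɛ].

[lalevɛ]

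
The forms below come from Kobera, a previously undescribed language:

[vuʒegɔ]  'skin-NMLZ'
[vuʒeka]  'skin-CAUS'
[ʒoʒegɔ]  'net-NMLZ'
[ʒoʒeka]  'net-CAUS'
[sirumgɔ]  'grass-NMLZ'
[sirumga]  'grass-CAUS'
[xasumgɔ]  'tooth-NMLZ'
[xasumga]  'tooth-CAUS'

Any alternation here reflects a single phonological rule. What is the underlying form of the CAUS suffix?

The CAUS morpheme has two allomorphs, [-ga] and [-ka].
By contrast the NMLZ suffix keeps its initial [g] throughout — that segment must be underlying.
So the underlying form is /-ka/, and voiceless stops become voiced after a nasal.

/-ka/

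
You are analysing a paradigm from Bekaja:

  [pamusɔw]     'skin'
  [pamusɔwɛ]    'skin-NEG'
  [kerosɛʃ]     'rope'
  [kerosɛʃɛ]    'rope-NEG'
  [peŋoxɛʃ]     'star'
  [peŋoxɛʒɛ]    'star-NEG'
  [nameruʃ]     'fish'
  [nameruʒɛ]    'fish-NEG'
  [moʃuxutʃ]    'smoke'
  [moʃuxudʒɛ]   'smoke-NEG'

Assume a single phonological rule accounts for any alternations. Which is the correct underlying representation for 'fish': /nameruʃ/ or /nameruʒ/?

/nameruʒ/

The stem for 'fish' ends in [ʃ] in [nameruʃ] but [ʒ] in [nameruʒɛ].
The stem 'rope' ([kerosɛʃ], [kerosɛʃɛ]) shows [ʃ] unchanged in both environments, so [ʃ] cannot be basic with [ʒ] derived before the NEG suffix.
Therefore /ʒ/ is basic and [ʃ] is derived by word-final obstruent devoicing (voiced obstruents become voiceless word-finally).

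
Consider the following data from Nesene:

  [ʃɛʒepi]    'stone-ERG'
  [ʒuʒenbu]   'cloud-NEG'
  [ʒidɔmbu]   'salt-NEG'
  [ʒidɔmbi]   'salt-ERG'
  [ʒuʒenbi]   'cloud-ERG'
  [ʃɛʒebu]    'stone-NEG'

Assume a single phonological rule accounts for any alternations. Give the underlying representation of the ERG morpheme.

The ERG morpheme has two allomorphs, [-bi] and [-pi].
The NEG suffix, which begins with [b], is invariant after every stem; so [b] is not altered by any rule here.
The ERG suffix is therefore /-pi/ underlyingly, with post-nasal voicing: voiceless stops become voiced after a nasal.

/-pi/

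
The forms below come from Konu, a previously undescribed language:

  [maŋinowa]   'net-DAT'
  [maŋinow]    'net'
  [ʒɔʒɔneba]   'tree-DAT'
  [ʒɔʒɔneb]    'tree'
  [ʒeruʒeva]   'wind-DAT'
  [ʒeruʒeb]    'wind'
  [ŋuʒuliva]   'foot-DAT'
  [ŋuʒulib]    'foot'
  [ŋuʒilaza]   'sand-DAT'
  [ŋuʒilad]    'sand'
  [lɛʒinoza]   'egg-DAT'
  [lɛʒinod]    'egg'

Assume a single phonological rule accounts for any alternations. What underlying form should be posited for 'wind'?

The root 'wind' surfaces as [ʒeruʒeva] and [ʒeruʒeb], with a stem-final [v] ~ [b] alternation.
Compare 'tree', with invariant [b] in [ʒɔʒɔneba] and [ʒɔʒɔneb]: an analysis with underlying /b/ and a rule producing [v] before the DAT suffix would wrongly predict alternation here too.
The underlying segment must be /v/; voiced fricatives become stops word-finally, yielding [b] there.
The underlying form of 'wind' is therefore /ʒeruʒev/.

/ʒeruʒev/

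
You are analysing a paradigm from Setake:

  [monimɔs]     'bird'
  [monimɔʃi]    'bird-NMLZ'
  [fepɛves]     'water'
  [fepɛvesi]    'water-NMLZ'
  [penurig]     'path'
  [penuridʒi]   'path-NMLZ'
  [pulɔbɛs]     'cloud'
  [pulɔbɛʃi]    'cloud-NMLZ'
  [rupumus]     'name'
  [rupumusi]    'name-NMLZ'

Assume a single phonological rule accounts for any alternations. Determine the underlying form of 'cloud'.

In [pulɔbɛs] and [pulɔbɛʃi] the final segment of 'cloud' alternates: [s] ~ [ʃ].
But 'water' keeps [s] in both environments ([fepɛves], [fepɛvesi]), so there is no rule changing /s/ to [ʃ] before the NMLZ suffix.
The alternation reflects depalatalization: palato-alveolar /dʒ/ and /ʃ/ become [g] and [s] when no front vowel follows. /ʃ/ is underlying.
Hence 'cloud' is /pulɔbɛʃ/ underlyingly.

/pulɔbɛʃ/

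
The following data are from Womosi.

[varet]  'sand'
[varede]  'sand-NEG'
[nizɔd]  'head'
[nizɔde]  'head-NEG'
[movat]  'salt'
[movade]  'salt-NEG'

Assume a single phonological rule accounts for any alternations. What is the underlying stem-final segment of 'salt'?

The root 'salt' surfaces as [movat] and [movade], with a stem-final [t] ~ [d] alternation.
The stem 'head' ([nizɔd], [nizɔde]) shows [d] unchanged in both environments, so [d] cannot be basic with [t] derived in isolation.
So /t/ is underlying, and a rule of intervocalic voicing — voiceless stops become voiced between vowels — gives [d].

/t/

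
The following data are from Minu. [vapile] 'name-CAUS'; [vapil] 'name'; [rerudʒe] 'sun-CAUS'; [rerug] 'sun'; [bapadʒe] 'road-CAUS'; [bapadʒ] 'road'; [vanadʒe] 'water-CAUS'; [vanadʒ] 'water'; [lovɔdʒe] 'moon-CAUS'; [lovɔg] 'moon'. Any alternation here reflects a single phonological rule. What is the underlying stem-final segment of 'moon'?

/g/

'moon' shows [dʒ] ~ [g] at the end of the stem ([lovɔdʒe] vs [lovɔg]).
But 'road' keeps [dʒ] in both environments ([bapadʒe], [bapadʒ]), so there is no rule changing /dʒ/ to [g] in isolation.
Therefore /g/ is basic and [dʒ] is derived by palatalization before a front vowel (/g/ becomes palato-alveolar [dʒ] before a front vowel).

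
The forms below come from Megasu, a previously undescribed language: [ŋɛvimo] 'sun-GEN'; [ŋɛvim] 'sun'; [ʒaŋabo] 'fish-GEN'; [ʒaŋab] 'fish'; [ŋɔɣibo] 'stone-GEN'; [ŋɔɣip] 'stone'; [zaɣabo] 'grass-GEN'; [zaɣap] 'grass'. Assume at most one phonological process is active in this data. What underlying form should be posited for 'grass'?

'grass' shows [b] ~ [p] at the end of the stem ([zaɣabo] vs [zaɣap]).
The stem 'fish' ([ʒaŋabo], [ʒaŋab]) shows [b] unchanged in both environments, so [b] cannot be basic with [p] derived in isolation.
The underlying segment must be /p/; voiceless stops become voiced between vowels, yielding [b] there.
Hence 'grass' is /zaɣap/ underlyingly.

/zaɣap/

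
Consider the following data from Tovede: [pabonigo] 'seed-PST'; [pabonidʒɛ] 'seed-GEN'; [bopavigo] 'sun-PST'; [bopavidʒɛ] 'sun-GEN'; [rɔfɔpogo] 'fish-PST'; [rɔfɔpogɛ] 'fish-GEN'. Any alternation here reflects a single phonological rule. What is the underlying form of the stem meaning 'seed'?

The root 'seed' surfaces as [pabonigo] and [pabonidʒɛ], with a stem-final [g] ~ [dʒ] alternation.
But 'fish' keeps [g] in both environments ([rɔfɔpogo], [rɔfɔpogɛ]), so there is no rule changing /g/ to [dʒ] before the GEN suffix.
The alternation reflects depalatalization: palato-alveolar /dʒ/ becomes [g] when no front vowel follows. /dʒ/ is underlying.

/pabonidʒ/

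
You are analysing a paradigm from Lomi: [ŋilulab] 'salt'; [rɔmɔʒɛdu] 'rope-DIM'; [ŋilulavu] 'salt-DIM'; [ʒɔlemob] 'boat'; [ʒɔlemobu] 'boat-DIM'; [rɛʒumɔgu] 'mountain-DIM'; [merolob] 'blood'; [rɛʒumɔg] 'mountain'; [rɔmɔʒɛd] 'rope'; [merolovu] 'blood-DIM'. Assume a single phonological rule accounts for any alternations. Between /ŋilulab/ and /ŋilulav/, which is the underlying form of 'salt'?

/ŋilulav/

'salt' shows [v] ~ [b] at the end of the stem ([ŋilulavu] vs [ŋilulab]).
If /b/ were underlying and a rule turned it into [v] before the DIM suffix, 'boat' would also alternate; but it has [b] in both [ʒɔlemobu] and [ʒɔlemob].
The alternation reflects word-final hardening: voiced fricatives become stops word-finally. /v/ is underlying.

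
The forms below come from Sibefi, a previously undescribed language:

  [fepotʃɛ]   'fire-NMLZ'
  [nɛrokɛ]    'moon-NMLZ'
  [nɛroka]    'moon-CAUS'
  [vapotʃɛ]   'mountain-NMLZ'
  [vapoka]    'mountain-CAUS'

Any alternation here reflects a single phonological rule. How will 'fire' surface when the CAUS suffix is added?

[fepoka]

The stem for 'mountain' ends in [tʃ] in [vapotʃɛ] but [k] in [vapoka].
The stem 'moon' ([nɛrokɛ], [nɛroka]) shows [k] unchanged in both environments, so [k] cannot be basic with [tʃ] derived before the NMLZ suffix.
The alternation reflects depalatalization: palato-alveolar /tʃ/ becomes [k] when no front vowel follows. /tʃ/ is underlying.
The one attested form of 'fire', [fepotʃɛ], shows underlying /fepotʃ/. Applying the same rule when no front vowel follows gives [fepoka].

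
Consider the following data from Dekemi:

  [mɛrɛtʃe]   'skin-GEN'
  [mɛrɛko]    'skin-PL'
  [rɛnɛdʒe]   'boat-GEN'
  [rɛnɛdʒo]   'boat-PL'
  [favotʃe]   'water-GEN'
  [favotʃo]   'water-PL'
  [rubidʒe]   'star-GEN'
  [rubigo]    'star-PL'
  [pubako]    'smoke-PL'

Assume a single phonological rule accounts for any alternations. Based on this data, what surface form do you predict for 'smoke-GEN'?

[pubatʃe]

The root 'skin' surfaces as [mɛrɛtʃe] and [mɛrɛko], with a stem-final [tʃ] ~ [k] alternation.
If /tʃ/ were underlying and a rule turned it into [k] before the PL suffix, 'water' would also alternate; but it has [tʃ] in both [favotʃe] and [favotʃo].
The alternation reflects palatalization before a front vowel: /k/ and /g/ become palato-alveolar [tʃ] and [dʒ] before a front vowel. /k/ is underlying.
From [pubako] the stem 'smoke' is /pubak/; before a front vowel this yields [pubatʃe].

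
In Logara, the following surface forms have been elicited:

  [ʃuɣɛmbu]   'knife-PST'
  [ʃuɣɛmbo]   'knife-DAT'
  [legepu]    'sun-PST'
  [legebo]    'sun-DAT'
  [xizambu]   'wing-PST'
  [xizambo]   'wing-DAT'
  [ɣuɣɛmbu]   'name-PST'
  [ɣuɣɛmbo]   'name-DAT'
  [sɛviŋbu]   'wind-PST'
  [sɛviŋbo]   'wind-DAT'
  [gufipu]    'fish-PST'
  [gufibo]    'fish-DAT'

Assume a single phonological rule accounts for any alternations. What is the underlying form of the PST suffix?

The PST suffix surfaces as [-bu] and [-pu], depending on the final segment of the stem.
By contrast the DAT suffix keeps its initial [b] throughout — that segment must be underlying.
The PST suffix is therefore /-pu/ underlyingly, with post-nasal voicing: voiceless stops become voiced after a nasal.

/-pu/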